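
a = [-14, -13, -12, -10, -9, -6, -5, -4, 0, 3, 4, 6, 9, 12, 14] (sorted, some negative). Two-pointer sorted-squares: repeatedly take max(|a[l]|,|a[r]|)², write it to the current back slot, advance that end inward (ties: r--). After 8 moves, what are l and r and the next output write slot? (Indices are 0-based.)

l=5, r=11, next write slot=6

[0,14] |-14|<=|14| out[14]=196 → r--
[0,13] |-14|>|12| out[13]=196 → l++
[1,13] |-13|>|12| out[12]=169 → l++
[2,13] |-12|<=|12| out[11]=144 → r--
[2,12] |-12|>|9| out[10]=144 → l++
[3,12] |-10|>|9| out[9]=100 → l++
[4,12] |-9|<=|9| out[8]=81 → r--
[4,11] |-9|>|6| out[7]=81 → l++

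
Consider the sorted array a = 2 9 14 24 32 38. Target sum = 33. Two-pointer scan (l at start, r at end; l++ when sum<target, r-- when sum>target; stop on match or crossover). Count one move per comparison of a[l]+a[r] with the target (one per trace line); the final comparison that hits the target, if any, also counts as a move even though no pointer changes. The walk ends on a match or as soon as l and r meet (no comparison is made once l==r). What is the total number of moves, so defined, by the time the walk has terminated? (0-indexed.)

l=0 r=5: 2+38=40 >33, r--
l=0 r=4: 2+32=34 >33, r--
l=0 r=3: 2+24=26 <33, l++
l=1 r=3: 9+24=33, found

4 moves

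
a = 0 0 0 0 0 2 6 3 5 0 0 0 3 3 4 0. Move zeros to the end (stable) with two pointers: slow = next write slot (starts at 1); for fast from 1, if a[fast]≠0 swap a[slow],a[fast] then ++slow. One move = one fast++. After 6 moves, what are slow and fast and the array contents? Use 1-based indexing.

slow=1 fast=1: a[fast]=0, fast++
slow=1 fast=2: a[fast]=0, fast++
slow=1 fast=3: a[fast]=0, fast++
slow=1 fast=4: a[fast]=0, fast++
slow=1 fast=5: a[fast]=0, fast++
slow=1 fast=6: a[fast]=2≠0 swap→a[1]=2, slow++,fast++

slow=2, fast=7, a=[2, 0, 0, 0, 0, 0, 6, 3, 5, 0, 0, 0, 3, 3, 4, 0]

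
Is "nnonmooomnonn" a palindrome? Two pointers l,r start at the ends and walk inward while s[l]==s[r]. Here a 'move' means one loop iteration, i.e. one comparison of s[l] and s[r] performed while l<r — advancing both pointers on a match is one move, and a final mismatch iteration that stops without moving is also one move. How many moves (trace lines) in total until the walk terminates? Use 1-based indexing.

6 moves

[1,13] 'n'=='n' → l++,r--
[2,12] 'n'=='n' → l++,r--
[3,11] 'o'=='o' → l++,r--
[4,10] 'n'=='n' → l++,r--
[5,9] 'm'=='m' → l++,r--
[6,8] 'o'=='o' → l++,r--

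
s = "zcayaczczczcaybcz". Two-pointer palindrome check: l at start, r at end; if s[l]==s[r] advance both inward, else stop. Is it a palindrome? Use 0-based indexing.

l=0 r=16: 'z'=='z', l++,r--
l=1 r=15: 'c'=='c', l++,r--
l=2 r=14: 'a'!='b', stop

not a palindrome (mismatch at 2,14)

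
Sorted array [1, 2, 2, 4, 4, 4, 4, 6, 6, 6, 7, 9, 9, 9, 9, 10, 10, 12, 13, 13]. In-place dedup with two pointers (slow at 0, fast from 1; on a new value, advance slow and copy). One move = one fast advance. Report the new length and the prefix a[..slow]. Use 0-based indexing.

length 9; prefix = [1, 2, 4, 6, 7, 9, 10, 12, 13]

(s=0,f=1) a[fast]=2≠a[slow]=1 write a[1]=2 → slow++,fast++
(s=1,f=2) a[fast]=2=a[slow] dup → fast++
(s=1,f=3) a[fast]=4≠a[slow]=2 write a[2]=4 → slow++,fast++
(s=2,f=4) a[fast]=4=a[slow] dup → fast++
(s=2,f=5) a[fast]=4=a[slow] dup → fast++
(s=2,f=6) a[fast]=4=a[slow] dup → fast++
(s=2,f=7) a[fast]=6≠a[slow]=4 write a[3]=6 → slow++,fast++
(s=3,f=8) a[fast]=6=a[slow] dup → fast++
(s=3,f=9) a[fast]=6=a[slow] dup → fast++
(s=3,f=10) a[fast]=7≠a[slow]=6 write a[4]=7 → slow++,fast++
(s=4,f=11) a[fast]=9≠a[slow]=7 write a[5]=9 → slow++,fast++
(s=5,f=12) a[fast]=9=a[slow] dup → fast++
(s=5,f=13) a[fast]=9=a[slow] dup → fast++
(s=5,f=14) a[fast]=9=a[slow] dup → fast++
(s=5,f=15) a[fast]=10≠a[slow]=9 write a[6]=10 → slow++,fast++
(s=6,f=16) a[fast]=10=a[slow] dup → fast++
(s=6,f=17) a[fast]=12≠a[slow]=10 write a[7]=12 → slow++,fast++
(s=7,f=18) a[fast]=13≠a[slow]=12 write a[8]=13 → slow++,fast++
(s=8,f=19) a[fast]=13=a[slow] dup → fast++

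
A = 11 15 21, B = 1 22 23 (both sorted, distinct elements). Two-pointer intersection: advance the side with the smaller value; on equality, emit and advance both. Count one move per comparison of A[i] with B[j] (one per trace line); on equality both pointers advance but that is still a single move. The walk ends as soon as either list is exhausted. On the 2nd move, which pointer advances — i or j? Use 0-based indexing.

i

i=0 j=0: 11>1, j++
i=0 j=1: 11<22, i++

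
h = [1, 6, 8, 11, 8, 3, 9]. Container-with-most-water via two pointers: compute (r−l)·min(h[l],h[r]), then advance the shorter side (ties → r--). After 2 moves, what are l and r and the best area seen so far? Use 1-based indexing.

l=3, r=7, best area=30

l=1 r=7: min(1,9)*6=6 best=6 *, l++
l=2 r=7: min(6,9)*5=30 best=30 *, l++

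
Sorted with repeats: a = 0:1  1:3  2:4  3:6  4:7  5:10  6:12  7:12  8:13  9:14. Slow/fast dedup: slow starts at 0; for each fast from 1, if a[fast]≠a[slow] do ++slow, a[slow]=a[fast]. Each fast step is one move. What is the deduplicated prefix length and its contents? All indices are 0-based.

(s=0,f=1) a[fast]=3≠a[slow]=1 write a[1]=3 → slow++,fast++
(s=1,f=2) a[fast]=4≠a[slow]=3 write a[2]=4 → slow++,fast++
(s=2,f=3) a[fast]=6≠a[slow]=4 write a[3]=6 → slow++,fast++
(s=3,f=4) a[fast]=7≠a[slow]=6 write a[4]=7 → slow++,fast++
(s=4,f=5) a[fast]=10≠a[slow]=7 write a[5]=10 → slow++,fast++
(s=5,f=6) a[fast]=12≠a[slow]=10 write a[6]=12 → slow++,fast++
(s=6,f=7) a[fast]=12=a[slow] dup → fast++
(s=6,f=8) a[fast]=13≠a[slow]=12 write a[7]=13 → slow++,fast++
(s=7,f=9) a[fast]=14≠a[slow]=13 write a[8]=14 → slow++,fast++

length 9; prefix = [1, 3, 4, 6, 7, 10, 12, 13, 14]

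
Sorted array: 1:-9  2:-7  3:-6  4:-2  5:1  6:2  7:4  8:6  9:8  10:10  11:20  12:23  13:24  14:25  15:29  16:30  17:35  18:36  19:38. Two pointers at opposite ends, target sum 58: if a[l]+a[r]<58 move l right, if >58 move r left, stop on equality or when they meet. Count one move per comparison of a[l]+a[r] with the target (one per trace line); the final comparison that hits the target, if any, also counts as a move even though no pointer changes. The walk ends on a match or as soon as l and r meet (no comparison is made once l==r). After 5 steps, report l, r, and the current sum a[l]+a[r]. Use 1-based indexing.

l=6, r=19, sum=40

l=1 r=19: -9+38=29 <58, l++
l=2 r=19: -7+38=31 <58, l++
l=3 r=19: -6+38=32 <58, l++
l=4 r=19: -2+38=36 <58, l++
l=5 r=19: 1+38=39 <58, l++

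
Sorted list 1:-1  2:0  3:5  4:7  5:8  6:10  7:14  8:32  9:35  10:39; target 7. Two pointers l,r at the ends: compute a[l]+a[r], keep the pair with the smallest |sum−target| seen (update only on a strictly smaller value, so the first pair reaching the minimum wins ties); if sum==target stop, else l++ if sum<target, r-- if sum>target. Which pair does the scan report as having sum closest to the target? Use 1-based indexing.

[1,10] -1+39=38 d=31 * → r--
[1,9] -1+35=34 d=27 * → r--
[1,8] -1+32=31 d=24 * → r--
[1,7] -1+14=13 d=6 * → r--
[1,6] -1+10=9 d=2 * → r--
[1,5] -1+8=7 d=0 * → stop

pair (-1, 8) with sum 7 (|Δ|=0)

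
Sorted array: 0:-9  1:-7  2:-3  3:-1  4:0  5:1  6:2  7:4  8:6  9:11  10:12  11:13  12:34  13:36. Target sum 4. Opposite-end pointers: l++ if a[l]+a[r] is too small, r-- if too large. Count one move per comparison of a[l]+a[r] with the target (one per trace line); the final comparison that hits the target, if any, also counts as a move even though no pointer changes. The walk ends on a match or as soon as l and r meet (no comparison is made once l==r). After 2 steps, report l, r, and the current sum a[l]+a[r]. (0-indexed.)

l=0, r=11, sum=4

l=0 r=13: -9+36=27 >4, r--
l=0 r=12: -9+34=25 >4, r--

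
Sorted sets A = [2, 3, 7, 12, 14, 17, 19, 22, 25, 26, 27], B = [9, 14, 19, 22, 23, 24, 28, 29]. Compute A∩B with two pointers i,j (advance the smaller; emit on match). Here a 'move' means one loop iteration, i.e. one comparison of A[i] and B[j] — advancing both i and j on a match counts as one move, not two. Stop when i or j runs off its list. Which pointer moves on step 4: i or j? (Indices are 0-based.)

j

[i=0,j=0] 2<9 → i++
[i=1,j=0] 3<9 → i++
[i=2,j=0] 7<9 → i++
[i=3,j=0] 12>9 → j++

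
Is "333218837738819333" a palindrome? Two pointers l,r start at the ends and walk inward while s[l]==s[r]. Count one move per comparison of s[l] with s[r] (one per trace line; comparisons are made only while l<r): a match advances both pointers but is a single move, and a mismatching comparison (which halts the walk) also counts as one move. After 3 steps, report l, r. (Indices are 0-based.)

l=3, r=14

[0,17] '3'=='3' → l++,r--
[1,16] '3'=='3' → l++,r--
[2,15] '3'=='3' → l++,r--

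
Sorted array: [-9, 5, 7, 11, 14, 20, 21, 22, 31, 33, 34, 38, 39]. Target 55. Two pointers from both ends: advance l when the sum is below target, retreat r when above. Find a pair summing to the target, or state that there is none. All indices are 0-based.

(21, 34)

l=0 r=12: -9+39=30 <55, l++
l=1 r=12: 5+39=44 <55, l++
l=2 r=12: 7+39=46 <55, l++
l=3 r=12: 11+39=50 <55, l++
l=4 r=12: 14+39=53 <55, l++
l=5 r=12: 20+39=59 >55, r--
l=5 r=11: 20+38=58 >55, r--
l=5 r=10: 20+34=54 <55, l++
l=6 r=10: 21+34=55, found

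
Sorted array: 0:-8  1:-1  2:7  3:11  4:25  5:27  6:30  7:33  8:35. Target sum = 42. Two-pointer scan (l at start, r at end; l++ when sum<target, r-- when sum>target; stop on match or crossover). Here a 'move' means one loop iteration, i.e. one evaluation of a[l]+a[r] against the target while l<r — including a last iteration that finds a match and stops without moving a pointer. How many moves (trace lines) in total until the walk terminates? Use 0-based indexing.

[0,8] -8+35=27 <42 → l++
[1,8] -1+35=34 <42 → l++
[2,8] 7+35=42 → found

3 moves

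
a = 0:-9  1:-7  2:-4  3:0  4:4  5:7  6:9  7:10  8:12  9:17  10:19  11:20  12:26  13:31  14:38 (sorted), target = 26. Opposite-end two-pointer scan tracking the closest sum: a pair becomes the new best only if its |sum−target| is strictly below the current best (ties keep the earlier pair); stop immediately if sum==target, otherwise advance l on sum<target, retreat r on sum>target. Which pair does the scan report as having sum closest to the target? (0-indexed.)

[0,14] -9+38=29 d=3 * → r--
[0,13] -9+31=22 d=4 → l++
[1,13] -7+31=24 d=2 * → l++
[2,13] -4+31=27 d=1 * → r--
[2,12] -4+26=22 d=4 → l++
[3,12] 0+26=26 d=0 * → stop

pair (0, 26) with sum 26 (|Δ|=0)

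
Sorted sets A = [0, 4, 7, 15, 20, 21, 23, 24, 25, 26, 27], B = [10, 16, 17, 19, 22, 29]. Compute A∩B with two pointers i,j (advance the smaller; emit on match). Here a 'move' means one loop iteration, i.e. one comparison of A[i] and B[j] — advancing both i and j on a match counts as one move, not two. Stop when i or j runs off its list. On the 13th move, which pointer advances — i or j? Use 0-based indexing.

i

i=0 j=0: 0<10, i++
i=1 j=0: 4<10, i++
i=2 j=0: 7<10, i++
i=3 j=0: 15>10, j++
i=3 j=1: 15<16, i++
i=4 j=1: 20>16, j++
i=4 j=2: 20>17, j++
i=4 j=3: 20>19, j++
i=4 j=4: 20<22, i++
i=5 j=4: 21<22, i++
i=6 j=4: 23>22, j++
i=6 j=5: 23<29, i++
i=7 j=5: 24<29, i++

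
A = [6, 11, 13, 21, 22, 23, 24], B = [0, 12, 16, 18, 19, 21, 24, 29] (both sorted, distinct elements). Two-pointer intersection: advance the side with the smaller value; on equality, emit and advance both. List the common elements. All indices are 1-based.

i=1 j=1: 6>0, j++
i=1 j=2: 6<12, i++
i=2 j=2: 11<12, i++
i=3 j=2: 13>12, j++
i=3 j=3: 13<16, i++
i=4 j=3: 21>16, j++
i=4 j=4: 21>18, j++
i=4 j=5: 21>19, j++
i=4 j=6: 21==21 emit, i++,j++
i=5 j=7: 22<24, i++
i=6 j=7: 23<24, i++
i=7 j=7: 24==24 emit, i++,j++

intersection = [21, 24]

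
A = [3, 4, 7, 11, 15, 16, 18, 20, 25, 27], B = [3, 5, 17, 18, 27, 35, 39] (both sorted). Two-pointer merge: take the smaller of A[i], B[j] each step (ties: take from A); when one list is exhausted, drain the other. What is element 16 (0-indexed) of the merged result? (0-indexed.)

merged[16] = 39

[i=0,j=0] A[i]=3<=B[j]=3 take 3 → i++
[i=1,j=0] A[i]=4>B[j]=3 take 3 → j++
[i=1,j=1] A[i]=4<=B[j]=5 take 4 → i++
[i=2,j=1] A[i]=7>B[j]=5 take 5 → j++
[i=2,j=2] A[i]=7<=B[j]=17 take 7 → i++
[i=3,j=2] A[i]=11<=B[j]=17 take 11 → i++
[i=4,j=2] A[i]=15<=B[j]=17 take 15 → i++
[i=5,j=2] A[i]=16<=B[j]=17 take 16 → i++
[i=6,j=2] A[i]=18>B[j]=17 take 17 → j++
[i=6,j=3] A[i]=18<=B[j]=18 take 18 → i++
[i=7,j=3] A[i]=20>B[j]=18 take 18 → j++
[i=7,j=4] A[i]=20<=B[j]=27 take 20 → i++
[i=8,j=4] A[i]=25<=B[j]=27 take 25 → i++
[i=9,j=4] A[i]=27<=B[j]=27 take 27 → i++
[i=10,j=4] A done, take B[j]=27 → j++
[i=10,j=5] A done, take B[j]=35 → j++
[i=10,j=6] A done, take B[j]=39 → j++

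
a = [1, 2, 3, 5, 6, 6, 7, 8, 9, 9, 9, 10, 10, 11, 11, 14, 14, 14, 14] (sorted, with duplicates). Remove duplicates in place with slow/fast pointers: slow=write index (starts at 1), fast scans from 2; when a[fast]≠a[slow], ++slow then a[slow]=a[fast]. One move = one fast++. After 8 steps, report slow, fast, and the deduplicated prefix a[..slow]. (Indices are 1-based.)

(s=1,f=2) a[fast]=2≠a[slow]=1 write a[2]=2 → slow++,fast++
(s=2,f=3) a[fast]=3≠a[slow]=2 write a[3]=3 → slow++,fast++
(s=3,f=4) a[fast]=5≠a[slow]=3 write a[4]=5 → slow++,fast++
(s=4,f=5) a[fast]=6≠a[slow]=5 write a[5]=6 → slow++,fast++
(s=5,f=6) a[fast]=6=a[slow] dup → fast++
(s=5,f=7) a[fast]=7≠a[slow]=6 write a[6]=7 → slow++,fast++
(s=6,f=8) a[fast]=8≠a[slow]=7 write a[7]=8 → slow++,fast++
(s=7,f=9) a[fast]=9≠a[slow]=8 write a[8]=9 → slow++,fast++

slow=8, fast=10, prefix=[1, 2, 3, 5, 6, 7, 8, 9]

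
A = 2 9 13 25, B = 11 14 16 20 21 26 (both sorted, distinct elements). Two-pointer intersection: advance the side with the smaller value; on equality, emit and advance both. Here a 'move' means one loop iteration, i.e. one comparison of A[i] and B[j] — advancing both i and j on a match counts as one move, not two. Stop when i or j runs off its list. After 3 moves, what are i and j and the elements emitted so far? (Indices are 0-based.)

[i=0,j=0] 2<11 → i++
[i=1,j=0] 9<11 → i++
[i=2,j=0] 13>11 → j++

i=2, j=1, emitted=[]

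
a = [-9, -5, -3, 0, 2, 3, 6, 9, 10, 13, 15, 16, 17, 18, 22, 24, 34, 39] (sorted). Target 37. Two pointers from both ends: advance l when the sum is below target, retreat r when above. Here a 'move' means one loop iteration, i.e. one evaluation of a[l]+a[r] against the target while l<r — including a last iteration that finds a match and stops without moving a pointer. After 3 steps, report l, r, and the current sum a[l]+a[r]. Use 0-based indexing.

l=0 r=17: -9+39=30 <37, l++
l=1 r=17: -5+39=34 <37, l++
l=2 r=17: -3+39=36 <37, l++

l=3, r=17, sum=39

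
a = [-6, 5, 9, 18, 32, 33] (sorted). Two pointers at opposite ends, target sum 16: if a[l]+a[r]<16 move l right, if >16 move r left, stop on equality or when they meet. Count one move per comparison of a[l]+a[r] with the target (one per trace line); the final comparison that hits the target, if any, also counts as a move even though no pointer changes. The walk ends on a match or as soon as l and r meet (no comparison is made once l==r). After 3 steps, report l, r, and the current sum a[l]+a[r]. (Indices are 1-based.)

l=2, r=4, sum=23

[1,6] -6+33=27 >16 → r--
[1,5] -6+32=26 >16 → r--
[1,4] -6+18=12 <16 → l++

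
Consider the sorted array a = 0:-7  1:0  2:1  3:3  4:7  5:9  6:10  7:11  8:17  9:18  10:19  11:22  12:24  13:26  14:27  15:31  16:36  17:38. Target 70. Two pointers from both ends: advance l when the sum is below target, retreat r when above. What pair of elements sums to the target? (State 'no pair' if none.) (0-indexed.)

l=0 r=17: -7+38=31 <70, l++
l=1 r=17: 0+38=38 <70, l++
l=2 r=17: 1+38=39 <70, l++
l=3 r=17: 3+38=41 <70, l++
l=4 r=17: 7+38=45 <70, l++
l=5 r=17: 9+38=47 <70, l++
l=6 r=17: 10+38=48 <70, l++
l=7 r=17: 11+38=49 <70, l++
l=8 r=17: 17+38=55 <70, l++
l=9 r=17: 18+38=56 <70, l++
l=10 r=17: 19+38=57 <70, l++
l=11 r=17: 22+38=60 <70, l++
l=12 r=17: 24+38=62 <70, l++
l=13 r=17: 26+38=64 <70, l++
l=14 r=17: 27+38=65 <70, l++
l=15 r=17: 31+38=69 <70, l++
l=16 r=17: 36+38=74 >70, r--

no pair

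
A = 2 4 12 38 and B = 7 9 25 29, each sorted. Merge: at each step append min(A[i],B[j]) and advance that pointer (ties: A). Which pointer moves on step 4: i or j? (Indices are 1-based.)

[i=1,j=1] A[i]=2<=B[j]=7 take 2 → i++
[i=2,j=1] A[i]=4<=B[j]=7 take 4 → i++
[i=3,j=1] A[i]=12>B[j]=7 take 7 → j++
[i=3,j=2] A[i]=12>B[j]=9 take 9 → j++

j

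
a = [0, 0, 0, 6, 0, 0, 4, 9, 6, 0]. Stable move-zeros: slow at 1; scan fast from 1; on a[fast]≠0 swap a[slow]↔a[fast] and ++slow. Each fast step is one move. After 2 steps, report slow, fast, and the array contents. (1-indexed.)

(s=1,f=1) a[fast]=0 → fast++
(s=1,f=2) a[fast]=0 → fast++

slow=1, fast=3, a=[0, 0, 0, 6, 0, 0, 4, 9, 6, 0]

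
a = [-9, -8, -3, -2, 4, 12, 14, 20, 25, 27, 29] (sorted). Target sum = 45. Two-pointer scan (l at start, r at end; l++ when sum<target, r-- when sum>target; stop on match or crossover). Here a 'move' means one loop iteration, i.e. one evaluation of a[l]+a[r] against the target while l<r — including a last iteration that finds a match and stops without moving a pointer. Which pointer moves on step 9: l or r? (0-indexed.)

[0,10] -9+29=20 <45 → l++
[1,10] -8+29=21 <45 → l++
[2,10] -3+29=26 <45 → l++
[3,10] -2+29=27 <45 → l++
[4,10] 4+29=33 <45 → l++
[5,10] 12+29=41 <45 → l++
[6,10] 14+29=43 <45 → l++
[7,10] 20+29=49 >45 → r--
[7,9] 20+27=47 >45 → r--

r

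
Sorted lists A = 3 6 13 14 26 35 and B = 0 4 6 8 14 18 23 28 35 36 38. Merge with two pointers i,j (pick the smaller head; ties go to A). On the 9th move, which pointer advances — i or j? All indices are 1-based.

[i=1,j=1] A[i]=3>B[j]=0 take 0 → j++
[i=1,j=2] A[i]=3<=B[j]=4 take 3 → i++
[i=2,j=2] A[i]=6>B[j]=4 take 4 → j++
[i=2,j=3] A[i]=6<=B[j]=6 take 6 → i++
[i=3,j=3] A[i]=13>B[j]=6 take 6 → j++
[i=3,j=4] A[i]=13>B[j]=8 take 8 → j++
[i=3,j=5] A[i]=13<=B[j]=14 take 13 → i++
[i=4,j=5] A[i]=14<=B[j]=14 take 14 → i++
[i=5,j=5] A[i]=26>B[j]=14 take 14 → j++

j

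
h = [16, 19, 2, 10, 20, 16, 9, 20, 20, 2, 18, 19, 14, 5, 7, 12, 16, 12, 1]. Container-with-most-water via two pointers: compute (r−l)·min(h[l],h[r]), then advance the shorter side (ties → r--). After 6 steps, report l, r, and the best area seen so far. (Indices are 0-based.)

l=0 r=18: min(16,1)*18=18 best=18 *, r--
l=0 r=17: min(16,12)*17=204 best=204 *, r--
l=0 r=16: min(16,16)*16=256 best=256 *, r--
l=0 r=15: min(16,12)*15=180 best=256, r--
l=0 r=14: min(16,7)*14=98 best=256, r--
l=0 r=13: min(16,5)*13=65 best=256, r--

l=0, r=12, best area=256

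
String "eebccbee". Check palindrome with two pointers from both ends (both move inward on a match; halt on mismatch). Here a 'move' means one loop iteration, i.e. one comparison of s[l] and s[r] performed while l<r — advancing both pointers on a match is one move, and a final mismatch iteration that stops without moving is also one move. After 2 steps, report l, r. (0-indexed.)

l=2, r=5

l=0 r=7: 'e'=='e', l++,r--
l=1 r=6: 'e'=='e', l++,r--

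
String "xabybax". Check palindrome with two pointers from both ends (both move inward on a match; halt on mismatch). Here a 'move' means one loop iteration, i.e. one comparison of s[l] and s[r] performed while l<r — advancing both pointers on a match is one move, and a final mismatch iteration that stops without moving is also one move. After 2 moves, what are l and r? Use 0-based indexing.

l=0 r=6: 'x'=='x', l++,r--
l=1 r=5: 'a'=='a', l++,r--

l=2, r=4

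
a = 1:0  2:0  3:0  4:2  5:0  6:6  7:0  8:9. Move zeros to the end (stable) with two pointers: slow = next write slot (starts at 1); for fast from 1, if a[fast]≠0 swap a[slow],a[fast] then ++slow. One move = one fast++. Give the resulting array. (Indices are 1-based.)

[2, 6, 9, 0, 0, 0, 0, 0]

slow=1 fast=1: a[fast]=0, fast++
slow=1 fast=2: a[fast]=0, fast++
slow=1 fast=3: a[fast]=0, fast++
slow=1 fast=4: a[fast]=2≠0 swap→a[1]=2, slow++,fast++
slow=2 fast=5: a[fast]=0, fast++
slow=2 fast=6: a[fast]=6≠0 swap→a[2]=6, slow++,fast++
slow=3 fast=7: a[fast]=0, fast++
slow=3 fast=8: a[fast]=9≠0 swap→a[3]=9, slow++,fast++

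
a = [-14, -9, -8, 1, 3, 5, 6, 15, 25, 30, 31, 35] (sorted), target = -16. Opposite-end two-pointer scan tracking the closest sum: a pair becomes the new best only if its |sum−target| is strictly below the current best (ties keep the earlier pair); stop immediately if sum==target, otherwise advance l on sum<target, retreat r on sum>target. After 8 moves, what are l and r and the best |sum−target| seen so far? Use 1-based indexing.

l=1, r=4, best |Δ|=5

l=1 r=12: -14+35=21 d=37 *, r--
l=1 r=11: -14+31=17 d=33 *, r--
l=1 r=10: -14+30=16 d=32 *, r--
l=1 r=9: -14+25=11 d=27 *, r--
l=1 r=8: -14+15=1 d=17 *, r--
l=1 r=7: -14+6=-8 d=8 *, r--
l=1 r=6: -14+5=-9 d=7 *, r--
l=1 r=5: -14+3=-11 d=5 *, r--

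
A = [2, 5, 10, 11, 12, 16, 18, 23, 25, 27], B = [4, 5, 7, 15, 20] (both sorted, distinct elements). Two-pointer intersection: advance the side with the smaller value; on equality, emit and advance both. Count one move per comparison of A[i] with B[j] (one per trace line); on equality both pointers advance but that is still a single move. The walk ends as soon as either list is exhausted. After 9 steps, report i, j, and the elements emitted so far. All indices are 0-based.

i=6, j=4, emitted=[5]

i=0 j=0: 2<4, i++
i=1 j=0: 5>4, j++
i=1 j=1: 5==5 emit, i++,j++
i=2 j=2: 10>7, j++
i=2 j=3: 10<15, i++
i=3 j=3: 11<15, i++
i=4 j=3: 12<15, i++
i=5 j=3: 16>15, j++
i=5 j=4: 16<20, i++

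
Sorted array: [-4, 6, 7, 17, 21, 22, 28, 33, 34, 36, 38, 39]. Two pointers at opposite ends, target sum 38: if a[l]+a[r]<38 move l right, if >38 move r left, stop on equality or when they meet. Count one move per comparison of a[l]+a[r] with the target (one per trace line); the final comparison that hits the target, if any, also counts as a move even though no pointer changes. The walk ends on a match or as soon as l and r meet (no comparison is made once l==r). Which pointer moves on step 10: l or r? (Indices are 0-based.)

l=0 r=11: -4+39=35 <38, l++
l=1 r=11: 6+39=45 >38, r--
l=1 r=10: 6+38=44 >38, r--
l=1 r=9: 6+36=42 >38, r--
l=1 r=8: 6+34=40 >38, r--
l=1 r=7: 6+33=39 >38, r--
l=1 r=6: 6+28=34 <38, l++
l=2 r=6: 7+28=35 <38, l++
l=3 r=6: 17+28=45 >38, r--
l=3 r=5: 17+22=39 >38, r--

r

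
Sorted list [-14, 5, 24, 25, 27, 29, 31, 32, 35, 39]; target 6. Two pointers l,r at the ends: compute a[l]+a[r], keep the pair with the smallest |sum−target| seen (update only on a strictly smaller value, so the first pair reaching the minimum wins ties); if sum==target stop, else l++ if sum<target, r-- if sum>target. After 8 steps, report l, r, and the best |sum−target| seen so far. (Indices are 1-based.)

l=1, r=2, best |Δ|=4

[1,10] -14+39=25 d=19 * → r--
[1,9] -14+35=21 d=15 * → r--
[1,8] -14+32=18 d=12 * → r--
[1,7] -14+31=17 d=11 * → r--
[1,6] -14+29=15 d=9 * → r--
[1,5] -14+27=13 d=7 * → r--
[1,4] -14+25=11 d=5 * → r--
[1,3] -14+24=10 d=4 * → r--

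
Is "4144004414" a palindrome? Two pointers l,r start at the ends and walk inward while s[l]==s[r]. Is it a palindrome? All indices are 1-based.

l=1 r=10: '4'=='4', l++,r--
l=2 r=9: '1'=='1', l++,r--
l=3 r=8: '4'=='4', l++,r--
l=4 r=7: '4'=='4', l++,r--
l=5 r=6: '0'=='0', l++,r--

palindrome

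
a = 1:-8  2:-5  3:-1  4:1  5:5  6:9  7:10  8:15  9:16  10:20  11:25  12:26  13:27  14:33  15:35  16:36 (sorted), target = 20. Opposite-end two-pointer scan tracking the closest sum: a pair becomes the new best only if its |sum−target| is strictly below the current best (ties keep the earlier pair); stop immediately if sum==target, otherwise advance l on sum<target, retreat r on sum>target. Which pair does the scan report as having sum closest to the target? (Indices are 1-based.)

pair (-5, 25) with sum 20 (|Δ|=0)

l=1 r=16: -8+36=28 d=8 *, r--
l=1 r=15: -8+35=27 d=7 *, r--
l=1 r=14: -8+33=25 d=5 *, r--
l=1 r=13: -8+27=19 d=1 *, l++
l=2 r=13: -5+27=22 d=2, r--
l=2 r=12: -5+26=21 d=1, r--
l=2 r=11: -5+25=20 d=0 *, stop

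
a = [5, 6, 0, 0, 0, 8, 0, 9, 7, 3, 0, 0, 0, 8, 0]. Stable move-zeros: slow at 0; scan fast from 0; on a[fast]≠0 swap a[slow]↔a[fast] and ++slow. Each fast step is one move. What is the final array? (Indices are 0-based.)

(s=0,f=0) a[fast]=5≠0 swap→a[0]=5 → slow++,fast++
(s=1,f=1) a[fast]=6≠0 swap→a[1]=6 → slow++,fast++
(s=2,f=2) a[fast]=0 → fast++
(s=2,f=3) a[fast]=0 → fast++
(s=2,f=4) a[fast]=0 → fast++
(s=2,f=5) a[fast]=8≠0 swap→a[2]=8 → slow++,fast++
(s=3,f=6) a[fast]=0 → fast++
(s=3,f=7) a[fast]=9≠0 swap→a[3]=9 → slow++,fast++
(s=4,f=8) a[fast]=7≠0 swap→a[4]=7 → slow++,fast++
(s=5,f=9) a[fast]=3≠0 swap→a[5]=3 → slow++,fast++
(s=6,f=10) a[fast]=0 → fast++
(s=6,f=11) a[fast]=0 → fast++
(s=6,f=12) a[fast]=0 → fast++
(s=6,f=13) a[fast]=8≠0 swap→a[6]=8 → slow++,fast++
(s=7,f=14) a[fast]=0 → fast++

[5, 6, 8, 9, 7, 3, 8, 0, 0, 0, 0, 0, 0, 0, 0]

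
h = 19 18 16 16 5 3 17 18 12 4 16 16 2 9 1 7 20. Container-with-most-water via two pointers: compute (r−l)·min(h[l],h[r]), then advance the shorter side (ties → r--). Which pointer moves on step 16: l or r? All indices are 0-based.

[0,16] min(19,20)*16=304 best=304 * → l++
[1,16] min(18,20)*15=270 best=304 → l++
[2,16] min(16,20)*14=224 best=304 → l++
[3,16] min(16,20)*13=208 best=304 → l++
[4,16] min(5,20)*12=60 best=304 → l++
[5,16] min(3,20)*11=33 best=304 → l++
[6,16] min(17,20)*10=170 best=304 → l++
[7,16] min(18,20)*9=162 best=304 → l++
[8,16] min(12,20)*8=96 best=304 → l++
[9,16] min(4,20)*7=28 best=304 → l++
[10,16] min(16,20)*6=96 best=304 → l++
[11,16] min(16,20)*5=80 best=304 → l++
[12,16] min(2,20)*4=8 best=304 → l++
[13,16] min(9,20)*3=27 best=304 → l++
[14,16] min(1,20)*2=2 best=304 → l++
[15,16] min(7,20)*1=7 best=304 → l++

l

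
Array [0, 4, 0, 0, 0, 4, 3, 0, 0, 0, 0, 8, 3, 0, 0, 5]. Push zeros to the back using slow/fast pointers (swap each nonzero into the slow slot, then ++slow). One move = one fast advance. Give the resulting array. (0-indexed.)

slow=0 fast=0: a[fast]=0, fast++
slow=0 fast=1: a[fast]=4≠0 swap→a[0]=4, slow++,fast++
slow=1 fast=2: a[fast]=0, fast++
slow=1 fast=3: a[fast]=0, fast++
slow=1 fast=4: a[fast]=0, fast++
slow=1 fast=5: a[fast]=4≠0 swap→a[1]=4, slow++,fast++
slow=2 fast=6: a[fast]=3≠0 swap→a[2]=3, slow++,fast++
slow=3 fast=7: a[fast]=0, fast++
slow=3 fast=8: a[fast]=0, fast++
slow=3 fast=9: a[fast]=0, fast++
slow=3 fast=10: a[fast]=0, fast++
slow=3 fast=11: a[fast]=8≠0 swap→a[3]=8, slow++,fast++
slow=4 fast=12: a[fast]=3≠0 swap→a[4]=3, slow++,fast++
slow=5 fast=13: a[fast]=0, fast++
slow=5 fast=14: a[fast]=0, fast++
slow=5 fast=15: a[fast]=5≠0 swap→a[5]=5, slow++,fast++

[4, 4, 3, 8, 3, 5, 0, 0, 0, 0, 0, 0, 0, 0, 0, 0]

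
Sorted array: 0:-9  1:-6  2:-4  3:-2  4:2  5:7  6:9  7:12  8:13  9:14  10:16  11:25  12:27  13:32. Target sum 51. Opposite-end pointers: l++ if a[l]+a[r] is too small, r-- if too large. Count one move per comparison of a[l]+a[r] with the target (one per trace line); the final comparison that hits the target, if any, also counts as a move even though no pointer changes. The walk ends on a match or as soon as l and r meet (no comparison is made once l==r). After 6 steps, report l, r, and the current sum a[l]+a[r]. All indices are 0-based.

l=6, r=13, sum=41

[0,13] -9+32=23 <51 → l++
[1,13] -6+32=26 <51 → l++
[2,13] -4+32=28 <51 → l++
[3,13] -2+32=30 <51 → l++
[4,13] 2+32=34 <51 → l++
[5,13] 7+32=39 <51 → l++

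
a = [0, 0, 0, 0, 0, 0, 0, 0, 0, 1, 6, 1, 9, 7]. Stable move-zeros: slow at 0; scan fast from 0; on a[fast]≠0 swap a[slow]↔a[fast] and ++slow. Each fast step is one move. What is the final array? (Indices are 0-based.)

slow=0 fast=0: a[fast]=0, fast++
slow=0 fast=1: a[fast]=0, fast++
slow=0 fast=2: a[fast]=0, fast++
slow=0 fast=3: a[fast]=0, fast++
slow=0 fast=4: a[fast]=0, fast++
slow=0 fast=5: a[fast]=0, fast++
slow=0 fast=6: a[fast]=0, fast++
slow=0 fast=7: a[fast]=0, fast++
slow=0 fast=8: a[fast]=0, fast++
slow=0 fast=9: a[fast]=1≠0 swap→a[0]=1, slow++,fast++
slow=1 fast=10: a[fast]=6≠0 swap→a[1]=6, slow++,fast++
slow=2 fast=11: a[fast]=1≠0 swap→a[2]=1, slow++,fast++
slow=3 fast=12: a[fast]=9≠0 swap→a[3]=9, slow++,fast++
slow=4 fast=13: a[fast]=7≠0 swap→a[4]=7, slow++,fast++

[1, 6, 1, 9, 7, 0, 0, 0, 0, 0, 0, 0, 0, 0]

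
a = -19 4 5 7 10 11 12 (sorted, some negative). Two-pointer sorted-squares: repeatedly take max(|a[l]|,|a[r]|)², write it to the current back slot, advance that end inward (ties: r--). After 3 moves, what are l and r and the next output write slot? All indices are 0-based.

[0,6] |-19|>|12| out[6]=361 → l++
[1,6] |4|<=|12| out[5]=144 → r--
[1,5] |4|<=|11| out[4]=121 → r--

l=1, r=4, next write slot=3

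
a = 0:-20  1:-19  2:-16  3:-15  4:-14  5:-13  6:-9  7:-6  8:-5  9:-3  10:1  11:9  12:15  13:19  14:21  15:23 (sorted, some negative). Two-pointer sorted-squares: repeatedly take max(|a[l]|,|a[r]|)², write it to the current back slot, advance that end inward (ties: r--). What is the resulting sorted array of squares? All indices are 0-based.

[1, 9, 25, 36, 81, 81, 169, 196, 225, 225, 256, 361, 361, 400, 441, 529]

[0,15] |-20|<=|23| out[15]=529 → r--
[0,14] |-20|<=|21| out[14]=441 → r--
[0,13] |-20|>|19| out[13]=400 → l++
[1,13] |-19|<=|19| out[12]=361 → r--
[1,12] |-19|>|15| out[11]=361 → l++
[2,12] |-16|>|15| out[10]=256 → l++
[3,12] |-15|<=|15| out[9]=225 → r--
[3,11] |-15|>|9| out[8]=225 → l++
[4,11] |-14|>|9| out[7]=196 → l++
[5,11] |-13|>|9| out[6]=169 → l++
[6,11] |-9|<=|9| out[5]=81 → r--
[6,10] |-9|>|1| out[4]=81 → l++
[7,10] |-6|>|1| out[3]=36 → l++
[8,10] |-5|>|1| out[2]=25 → l++
[9,10] |-3|>|1| out[1]=9 → l++
[10,10] |1|<=|1| out[0]=1 → r--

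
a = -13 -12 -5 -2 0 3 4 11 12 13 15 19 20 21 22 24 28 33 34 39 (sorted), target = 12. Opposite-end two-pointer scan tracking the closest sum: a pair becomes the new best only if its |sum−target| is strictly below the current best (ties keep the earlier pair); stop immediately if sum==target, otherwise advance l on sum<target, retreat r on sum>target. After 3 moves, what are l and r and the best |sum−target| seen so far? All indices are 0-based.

l=0, r=16, best |Δ|=8

[0,19] -13+39=26 d=14 * → r--
[0,18] -13+34=21 d=9 * → r--
[0,17] -13+33=20 d=8 * → r--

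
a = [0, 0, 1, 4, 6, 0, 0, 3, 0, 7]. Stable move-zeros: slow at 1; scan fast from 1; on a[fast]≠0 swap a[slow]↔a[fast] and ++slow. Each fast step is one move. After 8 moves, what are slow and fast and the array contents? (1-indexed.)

slow=5, fast=9, a=[1, 4, 6, 3, 0, 0, 0, 0, 0, 7]

slow=1 fast=1: a[fast]=0, fast++
slow=1 fast=2: a[fast]=0, fast++
slow=1 fast=3: a[fast]=1≠0 swap→a[1]=1, slow++,fast++
slow=2 fast=4: a[fast]=4≠0 swap→a[2]=4, slow++,fast++
slow=3 fast=5: a[fast]=6≠0 swap→a[3]=6, slow++,fast++
slow=4 fast=6: a[fast]=0, fast++
slow=4 fast=7: a[fast]=0, fast++
slow=4 fast=8: a[fast]=3≠0 swap→a[4]=3, slow++,fast++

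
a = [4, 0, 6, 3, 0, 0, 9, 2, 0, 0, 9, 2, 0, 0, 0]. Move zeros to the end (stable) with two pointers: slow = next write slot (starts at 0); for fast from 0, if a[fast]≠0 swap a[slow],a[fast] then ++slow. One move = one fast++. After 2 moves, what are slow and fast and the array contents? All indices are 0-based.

slow=1, fast=2, a=[4, 0, 6, 3, 0, 0, 9, 2, 0, 0, 9, 2, 0, 0, 0]

slow=0 fast=0: a[fast]=4≠0 swap→a[0]=4, slow++,fast++
slow=1 fast=1: a[fast]=0, fast++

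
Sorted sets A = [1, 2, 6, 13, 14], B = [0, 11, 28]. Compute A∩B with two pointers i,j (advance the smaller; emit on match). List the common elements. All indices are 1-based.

intersection = []

[i=1,j=1] 1>0 → j++
[i=1,j=2] 1<11 → i++
[i=2,j=2] 2<11 → i++
[i=3,j=2] 6<11 → i++
[i=4,j=2] 13>11 → j++
[i=4,j=3] 13<28 → i++
[i=5,j=3] 14<28 → i++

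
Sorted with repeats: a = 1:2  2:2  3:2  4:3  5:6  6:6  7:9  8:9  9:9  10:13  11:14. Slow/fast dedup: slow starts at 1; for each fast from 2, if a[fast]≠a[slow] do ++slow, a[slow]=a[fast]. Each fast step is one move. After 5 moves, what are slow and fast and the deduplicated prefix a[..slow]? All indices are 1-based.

slow=3, fast=7, prefix=[2, 3, 6]

slow=1 fast=2: a[fast]=2=a[slow] dup, fast++
slow=1 fast=3: a[fast]=2=a[slow] dup, fast++
slow=1 fast=4: a[fast]=3≠a[slow]=2 write a[2]=3, slow++,fast++
slow=2 fast=5: a[fast]=6≠a[slow]=3 write a[3]=6, slow++,fast++
slow=3 fast=6: a[fast]=6=a[slow] dup, fast++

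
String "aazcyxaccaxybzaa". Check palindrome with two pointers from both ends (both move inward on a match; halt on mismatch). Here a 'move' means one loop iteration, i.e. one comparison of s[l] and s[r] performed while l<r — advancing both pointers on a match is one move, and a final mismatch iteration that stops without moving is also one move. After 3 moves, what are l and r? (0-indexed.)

l=3, r=12

l=0 r=15: 'a'=='a', l++,r--
l=1 r=14: 'a'=='a', l++,r--
l=2 r=13: 'z'=='z', l++,r--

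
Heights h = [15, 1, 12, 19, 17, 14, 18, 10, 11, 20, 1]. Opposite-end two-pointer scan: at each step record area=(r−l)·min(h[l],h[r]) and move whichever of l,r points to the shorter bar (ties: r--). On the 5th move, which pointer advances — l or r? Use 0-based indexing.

[0,10] min(15,1)*10=10 best=10 * → r--
[0,9] min(15,20)*9=135 best=135 * → l++
[1,9] min(1,20)*8=8 best=135 → l++
[2,9] min(12,20)*7=84 best=135 → l++
[3,9] min(19,20)*6=114 best=135 → l++

l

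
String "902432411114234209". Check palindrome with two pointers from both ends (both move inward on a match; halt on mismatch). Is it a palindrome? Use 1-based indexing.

palindrome

l=1 r=18: '9'=='9', l++,r--
l=2 r=17: '0'=='0', l++,r--
l=3 r=16: '2'=='2', l++,r--
l=4 r=15: '4'=='4', l++,r--
l=5 r=14: '3'=='3', l++,r--
l=6 r=13: '2'=='2', l++,r--
l=7 r=12: '4'=='4', l++,r--
l=8 r=11: '1'=='1', l++,r--
l=9 r=10: '1'=='1', l++,r--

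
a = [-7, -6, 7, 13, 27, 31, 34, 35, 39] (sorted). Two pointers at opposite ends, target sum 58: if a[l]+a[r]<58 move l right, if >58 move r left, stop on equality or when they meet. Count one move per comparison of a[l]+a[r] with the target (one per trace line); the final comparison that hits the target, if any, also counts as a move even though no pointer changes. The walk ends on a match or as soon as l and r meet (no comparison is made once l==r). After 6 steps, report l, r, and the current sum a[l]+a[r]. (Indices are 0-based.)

l=0 r=8: -7+39=32 <58, l++
l=1 r=8: -6+39=33 <58, l++
l=2 r=8: 7+39=46 <58, l++
l=3 r=8: 13+39=52 <58, l++
l=4 r=8: 27+39=66 >58, r--
l=4 r=7: 27+35=62 >58, r--

l=4, r=6, sum=61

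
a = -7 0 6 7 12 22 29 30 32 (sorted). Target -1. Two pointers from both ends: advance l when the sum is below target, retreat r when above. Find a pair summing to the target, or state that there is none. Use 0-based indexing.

(-7, 6)

[0,8] -7+32=25 >-1 → r--
[0,7] -7+30=23 >-1 → r--
[0,6] -7+29=22 >-1 → r--
[0,5] -7+22=15 >-1 → r--
[0,4] -7+12=5 >-1 → r--
[0,3] -7+7=0 >-1 → r--
[0,2] -7+6=-1 → found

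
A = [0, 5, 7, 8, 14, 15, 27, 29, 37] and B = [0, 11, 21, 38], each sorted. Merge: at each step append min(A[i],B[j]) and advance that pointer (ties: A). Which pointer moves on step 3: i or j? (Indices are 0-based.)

[i=0,j=0] A[i]=0<=B[j]=0 take 0 → i++
[i=1,j=0] A[i]=5>B[j]=0 take 0 → j++
[i=1,j=1] A[i]=5<=B[j]=11 take 5 → i++

i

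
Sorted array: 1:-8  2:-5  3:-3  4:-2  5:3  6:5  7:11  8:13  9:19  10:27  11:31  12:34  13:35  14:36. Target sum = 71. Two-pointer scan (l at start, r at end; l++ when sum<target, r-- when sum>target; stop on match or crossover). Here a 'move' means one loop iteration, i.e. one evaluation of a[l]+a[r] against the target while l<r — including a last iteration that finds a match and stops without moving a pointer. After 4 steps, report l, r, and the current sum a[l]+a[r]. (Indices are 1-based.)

[1,14] -8+36=28 <71 → l++
[2,14] -5+36=31 <71 → l++
[3,14] -3+36=33 <71 → l++
[4,14] -2+36=34 <71 → l++

l=5, r=14, sum=39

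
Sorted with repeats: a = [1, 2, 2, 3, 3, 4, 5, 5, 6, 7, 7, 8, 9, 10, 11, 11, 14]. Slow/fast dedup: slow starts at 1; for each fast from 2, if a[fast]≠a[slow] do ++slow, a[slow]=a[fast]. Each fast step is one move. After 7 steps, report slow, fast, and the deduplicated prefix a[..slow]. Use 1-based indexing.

slow=1 fast=2: a[fast]=2≠a[slow]=1 write a[2]=2, slow++,fast++
slow=2 fast=3: a[fast]=2=a[slow] dup, fast++
slow=2 fast=4: a[fast]=3≠a[slow]=2 write a[3]=3, slow++,fast++
slow=3 fast=5: a[fast]=3=a[slow] dup, fast++
slow=3 fast=6: a[fast]=4≠a[slow]=3 write a[4]=4, slow++,fast++
slow=4 fast=7: a[fast]=5≠a[slow]=4 write a[5]=5, slow++,fast++
slow=5 fast=8: a[fast]=5=a[slow] dup, fast++

slow=5, fast=9, prefix=[1, 2, 3, 4, 5]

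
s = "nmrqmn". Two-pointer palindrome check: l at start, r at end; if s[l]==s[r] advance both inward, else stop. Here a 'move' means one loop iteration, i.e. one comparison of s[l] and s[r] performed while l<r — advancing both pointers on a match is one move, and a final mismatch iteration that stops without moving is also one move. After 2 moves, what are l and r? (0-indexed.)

[0,5] 'n'=='n' → l++,r--
[1,4] 'm'=='m' → l++,r--

l=2, r=3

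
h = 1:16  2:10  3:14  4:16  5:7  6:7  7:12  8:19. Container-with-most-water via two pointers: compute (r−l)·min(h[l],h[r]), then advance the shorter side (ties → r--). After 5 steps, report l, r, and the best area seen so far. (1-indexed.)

l=6, r=8, best area=112

l=1 r=8: min(16,19)*7=112 best=112 *, l++
l=2 r=8: min(10,19)*6=60 best=112, l++
l=3 r=8: min(14,19)*5=70 best=112, l++
l=4 r=8: min(16,19)*4=64 best=112, l++
l=5 r=8: min(7,19)*3=21 best=112, l++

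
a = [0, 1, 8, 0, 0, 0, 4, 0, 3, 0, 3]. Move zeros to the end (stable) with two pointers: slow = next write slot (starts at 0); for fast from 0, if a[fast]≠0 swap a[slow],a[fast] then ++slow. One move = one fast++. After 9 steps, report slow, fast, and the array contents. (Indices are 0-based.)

slow=0 fast=0: a[fast]=0, fast++
slow=0 fast=1: a[fast]=1≠0 swap→a[0]=1, slow++,fast++
slow=1 fast=2: a[fast]=8≠0 swap→a[1]=8, slow++,fast++
slow=2 fast=3: a[fast]=0, fast++
slow=2 fast=4: a[fast]=0, fast++
slow=2 fast=5: a[fast]=0, fast++
slow=2 fast=6: a[fast]=4≠0 swap→a[2]=4, slow++,fast++
slow=3 fast=7: a[fast]=0, fast++
slow=3 fast=8: a[fast]=3≠0 swap→a[3]=3, slow++,fast++

slow=4, fast=9, a=[1, 8, 4, 3, 0, 0, 0, 0, 0, 0, 3]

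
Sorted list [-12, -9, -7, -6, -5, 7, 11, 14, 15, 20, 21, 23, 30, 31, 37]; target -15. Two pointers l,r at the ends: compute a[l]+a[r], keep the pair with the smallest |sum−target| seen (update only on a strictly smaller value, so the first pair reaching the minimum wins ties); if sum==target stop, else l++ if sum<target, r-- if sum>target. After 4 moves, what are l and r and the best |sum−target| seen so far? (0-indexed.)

l=0, r=10, best |Δ|=26

l=0 r=14: -12+37=25 d=40 *, r--
l=0 r=13: -12+31=19 d=34 *, r--
l=0 r=12: -12+30=18 d=33 *, r--
l=0 r=11: -12+23=11 d=26 *, r--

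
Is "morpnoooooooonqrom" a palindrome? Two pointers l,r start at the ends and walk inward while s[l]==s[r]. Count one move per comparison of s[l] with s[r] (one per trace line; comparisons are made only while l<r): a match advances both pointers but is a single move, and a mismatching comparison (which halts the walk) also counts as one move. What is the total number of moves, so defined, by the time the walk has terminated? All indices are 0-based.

4 moves

l=0 r=17: 'm'=='m', l++,r--
l=1 r=16: 'o'=='o', l++,r--
l=2 r=15: 'r'=='r', l++,r--
l=3 r=14: 'p'!='q', stop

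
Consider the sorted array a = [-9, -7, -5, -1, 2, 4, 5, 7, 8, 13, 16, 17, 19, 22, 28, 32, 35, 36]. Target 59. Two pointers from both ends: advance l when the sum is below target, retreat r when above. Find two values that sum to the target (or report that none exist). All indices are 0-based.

[0,17] -9+36=27 <59 → l++
[1,17] -7+36=29 <59 → l++
[2,17] -5+36=31 <59 → l++
[3,17] -1+36=35 <59 → l++
[4,17] 2+36=38 <59 → l++
[5,17] 4+36=40 <59 → l++
[6,17] 5+36=41 <59 → l++
[7,17] 7+36=43 <59 → l++
[8,17] 8+36=44 <59 → l++
[9,17] 13+36=49 <59 → l++
[10,17] 16+36=52 <59 → l++
[11,17] 17+36=53 <59 → l++
[12,17] 19+36=55 <59 → l++
[13,17] 22+36=58 <59 → l++
[14,17] 28+36=64 >59 → r--
[14,16] 28+35=63 >59 → r--
[14,15] 28+32=60 >59 → r--

no pair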